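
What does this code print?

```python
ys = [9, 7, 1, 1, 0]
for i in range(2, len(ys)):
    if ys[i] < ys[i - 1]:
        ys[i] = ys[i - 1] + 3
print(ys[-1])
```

16

i=2: 1<7, ys[2] = 7+3 = 10 → [9, 7, 10, 1, 0]
i=3: 1<10, ys[3] = 10+3 = 13 → [9, 7, 10, 13, 0]
i=4: 0<13, ys[4] = 13+3 = 16 → [9, 7, 10, 13, 16]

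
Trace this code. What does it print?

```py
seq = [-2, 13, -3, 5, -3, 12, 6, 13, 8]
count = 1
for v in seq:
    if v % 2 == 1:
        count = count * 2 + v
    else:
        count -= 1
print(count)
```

206

v=-2: not odd, count = 1-1 = 0
v=13: odd, count = 0*2+13 = 13
v=-3: odd, count = 13*2+(-3) = 23
v=5: odd, count = 23*2+5 = 51
v=-3: odd, count = 51*2+(-3) = 99
v=12: not odd, count = 99-1 = 98
v=6: not odd, count = 98-1 = 97
v=13: odd, count = 97*2+13 = 207
v=8: not odd, count = 207-1 = 206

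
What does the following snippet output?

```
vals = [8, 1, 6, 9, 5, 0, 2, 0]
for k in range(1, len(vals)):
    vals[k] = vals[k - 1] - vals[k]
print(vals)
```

[8, 7, 1, -8, -13, -13, -15, -15]

k=1: vals[1] = 8-1 = 7 → [8, 7, 6, 9, 5, 0, 2, 0]
k=2: vals[2] = 7-6 = 1 → [8, 7, 1, 9, 5, 0, 2, 0]
k=3: vals[3] = 1-9 = -8 → [8, 7, 1, -8, 5, 0, 2, 0]
k=4: vals[4] = (-8)-5 = -13 → [8, 7, 1, -8, -13, 0, 2, 0]
k=5: vals[5] = (-13)-0 = -13 → [8, 7, 1, -8, -13, -13, 2, 0]
k=6: vals[6] = (-13)-2 = -15 → [8, 7, 1, -8, -13, -13, -15, 0]
k=7: vals[7] = (-15)-0 = -15 → [8, 7, 1, -8, -13, -13, -15, -15]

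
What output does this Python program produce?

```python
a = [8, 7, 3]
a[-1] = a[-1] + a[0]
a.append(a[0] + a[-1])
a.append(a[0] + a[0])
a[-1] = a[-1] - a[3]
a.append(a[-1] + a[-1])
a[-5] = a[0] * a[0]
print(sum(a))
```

a[-1] = a[-1]+a[0] = 3+8 = 11 → [8, 7, 11]
append a[0]+a[-1] = 8+11 = 19 → [8, 7, 11, 19]
append a[0]+a[0] = 8+8 = 16 → [8, 7, 11, 19, 16]
a[-1] = a[-1]-a[3] = 16-19 = -3 → [8, 7, 11, 19, -3]
append a[-1]+a[-1] = (-3)+(-3) = -6 → [8, 7, 11, 19, -3, -6]
a[-5] = a[0]*a[0] = 8*8 = 64 → [8, 64, 11, 19, -3, -6]
sum = 93

93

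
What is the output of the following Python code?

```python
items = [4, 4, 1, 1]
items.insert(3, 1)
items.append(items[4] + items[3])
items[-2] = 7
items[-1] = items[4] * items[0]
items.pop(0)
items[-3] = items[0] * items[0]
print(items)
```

insert 1 at 3 → [4, 4, 1, 1, 1]
append items[4]+items[3] = 1+1 = 2 → [4, 4, 1, 1, 1, 2]
items[-2] = 7 → [4, 4, 1, 1, 7, 2]
items[-1] = items[4]*items[0] = 7*4 = 28 → [4, 4, 1, 1, 7, 28]
pop(0) removes 4 → [4, 1, 1, 7, 28]
items[-3] = items[0]*items[0] = 4*4 = 16 → [4, 1, 16, 7, 28]

[4, 1, 16, 7, 28]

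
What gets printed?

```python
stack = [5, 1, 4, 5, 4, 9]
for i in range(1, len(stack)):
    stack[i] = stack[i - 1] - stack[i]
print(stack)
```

[5, 4, 0, -5, -9, -18]

i=1: stack[1] = 5-1 = 4 → [5, 4, 4, 5, 4, 9]
i=2: stack[2] = 4-4 = 0 → [5, 4, 0, 5, 4, 9]
i=3: stack[3] = 0-5 = -5 → [5, 4, 0, -5, 4, 9]
i=4: stack[4] = (-5)-4 = -9 → [5, 4, 0, -5, -9, 9]
i=5: stack[5] = (-9)-9 = -18 → [5, 4, 0, -5, -9, -18]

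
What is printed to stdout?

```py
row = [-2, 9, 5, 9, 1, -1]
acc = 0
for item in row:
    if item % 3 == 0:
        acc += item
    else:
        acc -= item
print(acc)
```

item=-2: not %3==0, acc = 0-(-2) = 2
item=9: %3==0, acc = 2+9 = 11
item=5: not %3==0, acc = 11-5 = 6
item=9: %3==0, acc = 6+9 = 15
item=1: not %3==0, acc = 15-1 = 14
item=-1: not %3==0, acc = 14-(-1) = 15

15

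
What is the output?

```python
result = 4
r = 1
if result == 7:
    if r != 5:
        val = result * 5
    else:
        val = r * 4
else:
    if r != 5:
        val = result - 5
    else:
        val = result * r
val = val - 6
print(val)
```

result=4, r=1
result == 7 is False; r != 5 is True
→ val = result - 5 = -1
val = (-1)-6 = -7

-7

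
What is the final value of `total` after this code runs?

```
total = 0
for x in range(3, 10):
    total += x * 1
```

x=3: total = 0+3*1 = 3
x=4: total = 3+4*1 = 7
x=5: total = 7+5*1 = 12
x=6: total = 12+6*1 = 18
x=7: total = 18+7*1 = 25
x=8: total = 25+8*1 = 33
x=9: total = 33+9*1 = 42

42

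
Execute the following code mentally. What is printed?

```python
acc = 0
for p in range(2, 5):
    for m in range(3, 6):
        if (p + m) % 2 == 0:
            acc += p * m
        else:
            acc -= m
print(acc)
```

28

p=2,m=3: odd sum, acc = 0-3 = -3
p=2,m=4: even sum, acc = (-3)+8 = 5
p=2,m=5: odd sum, acc = 5-5 = 0
p=3,m=3: even sum, acc = 0+9 = 9
p=3,m=4: odd sum, acc = 9-4 = 5
p=3,m=5: even sum, acc = 5+15 = 20
p=4,m=3: odd sum, acc = 20-3 = 17
p=4,m=4: even sum, acc = 17+16 = 33
p=4,m=5: odd sum, acc = 33-5 = 28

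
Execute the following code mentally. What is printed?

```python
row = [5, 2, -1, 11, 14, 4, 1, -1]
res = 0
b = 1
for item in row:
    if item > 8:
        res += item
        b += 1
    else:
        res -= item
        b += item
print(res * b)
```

195

item=5: not >8, res = 0-5 = -5; b=6
item=2: not >8, res = (-5)-2 = -7; b=8
item=-1: not >8, res = (-7)-(-1) = -6; b=7
item=11: >8, res = (-6)+11 = 5; b=8
item=14: >8, res = 5+14 = 19; b=9
item=4: not >8, res = 19-4 = 15; b=13
item=1: not >8, res = 15-1 = 14; b=14
item=-1: not >8, res = 14-(-1) = 15; b=13
res*b = 15*13 = 195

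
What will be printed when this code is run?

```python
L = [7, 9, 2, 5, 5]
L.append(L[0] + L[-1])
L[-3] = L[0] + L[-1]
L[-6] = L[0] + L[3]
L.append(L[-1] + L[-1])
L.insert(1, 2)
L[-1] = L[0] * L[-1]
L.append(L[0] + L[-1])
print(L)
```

[26, 2, 9, 2, 19, 5, 12, 624, 650]

append L[0]+L[-1] = 7+5 = 12 → [7, 9, 2, 5, 5, 12]
L[-3] = L[0]+L[-1] = 7+12 = 19 → [7, 9, 2, 19, 5, 12]
L[-6] = L[0]+L[3] = 7+19 = 26 → [26, 9, 2, 19, 5, 12]
append L[-1]+L[-1] = 12+12 = 24 → [26, 9, 2, 19, 5, 12, 24]
insert 2 at 1 → [26, 2, 9, 2, 19, 5, 12, 24]
L[-1] = L[0]*L[-1] = 26*24 = 624 → [26, 2, 9, 2, 19, 5, 12, 624]
append L[0]+L[-1] = 26+624 = 650 → [26, 2, 9, 2, 19, 5, 12, 624, 650]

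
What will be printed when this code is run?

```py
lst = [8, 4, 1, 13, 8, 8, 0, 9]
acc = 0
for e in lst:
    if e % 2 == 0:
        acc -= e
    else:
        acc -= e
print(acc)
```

-51

e=8: even, acc = 0-8 = -8
e=4: even, acc = (-8)-4 = -12
e=1: not even, acc = (-12)-1 = -13
e=13: not even, acc = (-13)-13 = -26
e=8: even, acc = (-26)-8 = -34
e=8: even, acc = (-34)-8 = -42
e=0: even, acc = (-42)-0 = -42
e=9: not even, acc = (-42)-9 = -51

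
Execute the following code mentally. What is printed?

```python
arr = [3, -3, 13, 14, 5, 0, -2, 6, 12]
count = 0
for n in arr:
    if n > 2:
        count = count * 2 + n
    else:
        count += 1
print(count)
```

n=3: >2, count = 0*2+3 = 3
n=-3: not >2, count = 3+1 = 4
n=13: >2, count = 4*2+13 = 21
n=14: >2, count = 21*2+14 = 56
n=5: >2, count = 56*2+5 = 117
n=0: not >2, count = 117+1 = 118
n=-2: not >2, count = 118+1 = 119
n=6: >2, count = 119*2+6 = 244
n=12: >2, count = 244*2+12 = 500

500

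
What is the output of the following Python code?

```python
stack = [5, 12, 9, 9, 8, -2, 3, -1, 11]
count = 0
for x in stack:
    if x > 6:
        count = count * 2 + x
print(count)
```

327

x=5: not >6
x=12: >6, count = 0*2+12 = 12
x=9: >6, count = 12*2+9 = 33
x=9: >6, count = 33*2+9 = 75
x=8: >6, count = 75*2+8 = 158
x=-2: not >6
x=3: not >6
x=-1: not >6
x=11: >6, count = 158*2+11 = 327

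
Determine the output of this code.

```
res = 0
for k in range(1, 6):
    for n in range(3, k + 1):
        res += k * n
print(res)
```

97

k=3,n=3: res = 0+9 = 9
k=4,n=3: res = 9+12 = 21
k=4,n=4: res = 21+16 = 37
k=5,n=3: res = 37+15 = 52
k=5,n=4: res = 52+20 = 72
k=5,n=5: res = 72+25 = 97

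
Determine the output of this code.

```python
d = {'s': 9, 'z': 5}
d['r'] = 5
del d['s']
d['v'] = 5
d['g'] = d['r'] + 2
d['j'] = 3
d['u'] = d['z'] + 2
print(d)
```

{'z': 5, 'r': 5, 'v': 5, 'g': 7, 'j': 3, 'u': 7}

d['r'] = 5 → {'s': 9, 'z': 5, 'r': 5}
del 's' → {'z': 5, 'r': 5}
d['v'] = 5 → {'z': 5, 'r': 5, 'v': 5}
d['g'] = d['r']+2 = 7 → {'z': 5, 'r': 5, 'v': 5, 'g': 7}
d['j'] = 3 → {'z': 5, 'r': 5, 'v': 5, 'g': 7, 'j': 3}
d['u'] = d['z']+2 = 7 → {'z': 5, 'r': 5, 'v': 5, 'g': 7, 'j': 3, 'u': 7}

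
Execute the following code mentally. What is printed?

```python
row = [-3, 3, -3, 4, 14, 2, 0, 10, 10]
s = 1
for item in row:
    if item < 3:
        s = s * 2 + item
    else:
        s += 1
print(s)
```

2

item=-3: <3, s = 1*2+(-3) = -1
item=3: not <3, s = (-1)+1 = 0
item=-3: <3, s = 0*2+(-3) = -3
item=4: not <3, s = (-3)+1 = -2
item=14: not <3, s = (-2)+1 = -1
item=2: <3, s = (-1)*2+2 = 0
item=0: <3, s = 0*2+0 = 0
item=10: not <3, s = 0+1 = 1
item=10: not <3, s = 1+1 = 2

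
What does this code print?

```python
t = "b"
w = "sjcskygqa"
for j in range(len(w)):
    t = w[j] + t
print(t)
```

j=0: prepend 's' → 'sb'
j=1: prepend 'j' → 'jsb'
j=2: prepend 'c' → 'cjsb'
j=3: prepend 's' → 'scjsb'
j=4: prepend 'k' → 'kscjsb'
j=5: prepend 'y' → 'ykscjsb'
j=6: prepend 'g' → 'gykscjsb'
j=7: prepend 'q' → 'qgykscjsb'
j=8: prepend 'a' → 'aqgykscjsb'

aqgykscjsb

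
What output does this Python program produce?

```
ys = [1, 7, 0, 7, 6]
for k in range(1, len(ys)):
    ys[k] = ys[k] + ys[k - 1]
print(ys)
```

k=1: ys[1] = 7+1 = 8 → [1, 8, 0, 7, 6]
k=2: ys[2] = 0+8 = 8 → [1, 8, 8, 7, 6]
k=3: ys[3] = 7+8 = 15 → [1, 8, 8, 15, 6]
k=4: ys[4] = 6+15 = 21 → [1, 8, 8, 15, 21]

[1, 8, 8, 15, 21]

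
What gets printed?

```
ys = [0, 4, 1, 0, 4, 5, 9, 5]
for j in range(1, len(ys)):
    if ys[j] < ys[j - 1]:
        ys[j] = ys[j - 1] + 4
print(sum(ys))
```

112

j=1: 4>=0, unchanged → [0, 4, 1, 0, 4, 5, 9, 5]
j=2: 1<4, ys[2] = 4+4 = 8 → [0, 4, 8, 0, 4, 5, 9, 5]
j=3: 0<8, ys[3] = 8+4 = 12 → [0, 4, 8, 12, 4, 5, 9, 5]
j=4: 4<12, ys[4] = 12+4 = 16 → [0, 4, 8, 12, 16, 5, 9, 5]
j=5: 5<16, ys[5] = 16+4 = 20 → [0, 4, 8, 12, 16, 20, 9, 5]
j=6: 9<20, ys[6] = 20+4 = 24 → [0, 4, 8, 12, 16, 20, 24, 5]
j=7: 5<24, ys[7] = 24+4 = 28 → [0, 4, 8, 12, 16, 20, 24, 28]
sum = 112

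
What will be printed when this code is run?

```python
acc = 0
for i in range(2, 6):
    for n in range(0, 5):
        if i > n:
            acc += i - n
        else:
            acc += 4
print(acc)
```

i=2,n=0: 2>0, acc = 0+2 = 2
i=2,n=1: 2>1, acc = 2+1 = 3
i=2,n=2: not 2>2, acc = 3+4 = 7
i=2,n=3: not 2>3, acc = 7+4 = 11
i=2,n=4: not 2>4, acc = 11+4 = 15
i=3,n=0: 3>0, acc = 15+3 = 18
i=3,n=1: 3>1, acc = 18+2 = 20
i=3,n=2: 3>2, acc = 20+1 = 21
i=3,n=3: not 3>3, acc = 21+4 = 25
i=3,n=4: not 3>4, acc = 25+4 = 29
i=4,n=0: 4>0, acc = 29+4 = 33
i=4,n=1: 4>1, acc = 33+3 = 36
i=4,n=2: 4>2, acc = 36+2 = 38
i=4,n=3: 4>3, acc = 38+1 = 39
i=4,n=4: not 4>4, acc = 39+4 = 43
i=5,n=0: 5>0, acc = 43+5 = 48
i=5,n=1: 5>1, acc = 48+4 = 52
i=5,n=2: 5>2, acc = 52+3 = 55
i=5,n=3: 5>3, acc = 55+2 = 57
i=5,n=4: 5>4, acc = 57+1 = 58

58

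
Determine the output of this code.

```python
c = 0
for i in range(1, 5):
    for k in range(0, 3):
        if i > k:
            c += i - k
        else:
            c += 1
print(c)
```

i=1,k=0: 1>0, c = 0+1 = 1
i=1,k=1: not 1>1, c = 1+1 = 2
i=1,k=2: not 1>2, c = 2+1 = 3
i=2,k=0: 2>0, c = 3+2 = 5
i=2,k=1: 2>1, c = 5+1 = 6
i=2,k=2: not 2>2, c = 6+1 = 7
i=3,k=0: 3>0, c = 7+3 = 10
i=3,k=1: 3>1, c = 10+2 = 12
i=3,k=2: 3>2, c = 12+1 = 13
i=4,k=0: 4>0, c = 13+4 = 17
i=4,k=1: 4>1, c = 17+3 = 20
i=4,k=2: 4>2, c = 20+2 = 22

22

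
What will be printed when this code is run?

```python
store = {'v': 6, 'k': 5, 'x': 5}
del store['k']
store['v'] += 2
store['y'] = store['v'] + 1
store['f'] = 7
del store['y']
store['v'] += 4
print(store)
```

{'v': 12, 'x': 5, 'f': 7}

del 'k' → {'v': 6, 'x': 5}
store['v'] = 6+2 = 8 → {'v': 8, 'x': 5}
store['y'] = store['v']+1 = 9 → {'v': 8, 'x': 5, 'y': 9}
store['f'] = 7 → {'v': 8, 'x': 5, 'y': 9, 'f': 7}
del 'y' → {'v': 8, 'x': 5, 'f': 7}
store['v'] = 8+4 = 12 → {'v': 12, 'x': 5, 'f': 7}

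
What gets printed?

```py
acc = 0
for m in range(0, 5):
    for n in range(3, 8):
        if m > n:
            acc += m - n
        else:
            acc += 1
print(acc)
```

25

m=0,n=3: not 0>3, acc = 0+1 = 1
m=0,n=4: not 0>4, acc = 1+1 = 2
m=0,n=5: not 0>5, acc = 2+1 = 3
m=0,n=6: not 0>6, acc = 3+1 = 4
m=0,n=7: not 0>7, acc = 4+1 = 5
m=1,n=3: not 1>3, acc = 5+1 = 6
m=1,n=4: not 1>4, acc = 6+1 = 7
m=1,n=5: not 1>5, acc = 7+1 = 8
m=1,n=6: not 1>6, acc = 8+1 = 9
m=1,n=7: not 1>7, acc = 9+1 = 10
m=2,n=3: not 2>3, acc = 10+1 = 11
m=2,n=4: not 2>4, acc = 11+1 = 12
m=2,n=5: not 2>5, acc = 12+1 = 13
m=2,n=6: not 2>6, acc = 13+1 = 14
m=2,n=7: not 2>7, acc = 14+1 = 15
m=3,n=3: not 3>3, acc = 15+1 = 16
m=3,n=4: not 3>4, acc = 16+1 = 17
m=3,n=5: not 3>5, acc = 17+1 = 18
m=3,n=6: not 3>6, acc = 18+1 = 19
m=3,n=7: not 3>7, acc = 19+1 = 20
m=4,n=3: 4>3, acc = 20+1 = 21
m=4,n=4: not 4>4, acc = 21+1 = 22
m=4,n=5: not 4>5, acc = 22+1 = 23
m=4,n=6: not 4>6, acc = 23+1 = 24
m=4,n=7: not 4>7, acc = 24+1 = 25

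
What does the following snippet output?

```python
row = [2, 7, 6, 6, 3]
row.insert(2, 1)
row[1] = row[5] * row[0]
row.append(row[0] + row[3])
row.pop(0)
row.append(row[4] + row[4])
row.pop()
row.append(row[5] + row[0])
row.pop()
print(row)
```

[6, 1, 6, 6, 3, 8]

insert 1 at 2 → [2, 7, 1, 6, 6, 3]
row[1] = row[5]*row[0] = 3*2 = 6 → [2, 6, 1, 6, 6, 3]
append row[0]+row[3] = 2+6 = 8 → [2, 6, 1, 6, 6, 3, 8]
pop(0) removes 2 → [6, 1, 6, 6, 3, 8]
append row[4]+row[4] = 3+3 = 6 → [6, 1, 6, 6, 3, 8, 6]
pop() removes 6 → [6, 1, 6, 6, 3, 8]
append row[5]+row[0] = 8+6 = 14 → [6, 1, 6, 6, 3, 8, 14]
pop() removes 14 → [6, 1, 6, 6, 3, 8]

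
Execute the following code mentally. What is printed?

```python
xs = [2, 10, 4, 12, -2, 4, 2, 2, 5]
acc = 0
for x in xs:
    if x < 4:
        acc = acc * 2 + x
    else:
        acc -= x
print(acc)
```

x=2: <4, acc = 0*2+2 = 2
x=10: not <4, acc = 2-10 = -8
x=4: not <4, acc = (-8)-4 = -12
x=12: not <4, acc = (-12)-12 = -24
x=-2: <4, acc = (-24)*2+(-2) = -50
x=4: not <4, acc = (-50)-4 = -54
x=2: <4, acc = (-54)*2+2 = -106
x=2: <4, acc = (-106)*2+2 = -210
x=5: not <4, acc = (-210)-5 = -215

-215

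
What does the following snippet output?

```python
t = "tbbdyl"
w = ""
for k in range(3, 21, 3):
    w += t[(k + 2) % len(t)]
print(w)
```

k=3: add t[5]='l' → 'l'
k=6: add t[2]='b' → 'lb'
k=9: add t[5]='l' → 'lbl'
k=12: add t[2]='b' → 'lblb'
k=15: add t[5]='l' → 'lblbl'
k=18: add t[2]='b' → 'lblblb'

lblblb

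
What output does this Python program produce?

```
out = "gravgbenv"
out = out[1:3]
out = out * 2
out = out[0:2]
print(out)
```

slice [1:3] → 'ra'
repeat ×2 → 'rara'
slice [0:2] → 'ra'

ra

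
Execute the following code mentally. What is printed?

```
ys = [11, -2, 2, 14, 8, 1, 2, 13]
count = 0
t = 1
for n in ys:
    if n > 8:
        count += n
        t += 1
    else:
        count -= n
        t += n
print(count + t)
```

n=11: >8, count = 0+11 = 11; t=2
n=-2: not >8, count = 11-(-2) = 13; t=0
n=2: not >8, count = 13-2 = 11; t=2
n=14: >8, count = 11+14 = 25; t=3
n=8: not >8, count = 25-8 = 17; t=11
n=1: not >8, count = 17-1 = 16; t=12
n=2: not >8, count = 16-2 = 14; t=14
n=13: >8, count = 14+13 = 27; t=15
count+t = 27+15 = 42

42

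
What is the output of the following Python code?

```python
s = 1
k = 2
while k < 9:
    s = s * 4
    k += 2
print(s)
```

k=2: s = 1*4 = 4
k=4: s = 4*4 = 16
k=6: s = 16*4 = 64
k=8: s = 64*4 = 256

256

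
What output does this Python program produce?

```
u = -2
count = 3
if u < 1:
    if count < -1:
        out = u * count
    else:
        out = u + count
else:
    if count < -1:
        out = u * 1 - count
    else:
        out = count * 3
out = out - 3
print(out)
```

u=-2, count=3
u < 1 is True; count < -1 is False
→ out = u + count = 1
out = 1-3 = -2

-2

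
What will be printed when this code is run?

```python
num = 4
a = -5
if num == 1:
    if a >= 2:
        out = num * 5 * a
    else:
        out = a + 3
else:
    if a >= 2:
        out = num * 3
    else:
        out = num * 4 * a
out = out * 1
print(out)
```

num=4, a=-5
num == 1 is False; a >= 2 is False
→ out = num * 4 * a = -80
out = (-80)*1 = -80

-80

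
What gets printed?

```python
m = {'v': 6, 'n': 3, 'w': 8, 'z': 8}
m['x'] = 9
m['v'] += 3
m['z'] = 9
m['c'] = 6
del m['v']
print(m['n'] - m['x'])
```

m['x'] = 9 → {'v': 6, 'n': 3, 'w': 8, 'z': 8, 'x': 9}
m['v'] = 6+3 = 9 → {'v': 9, 'n': 3, 'w': 8, 'z': 8, 'x': 9}
m['z'] = 9 → {'v': 9, 'n': 3, 'w': 8, 'z': 9, 'x': 9}
m['c'] = 6 → {'v': 9, 'n': 3, 'w': 8, 'z': 9, 'x': 9, 'c': 6}
del 'v' → {'n': 3, 'w': 8, 'z': 9, 'x': 9, 'c': 6}
m['n']-m['x'] = 3-9 = -6

-6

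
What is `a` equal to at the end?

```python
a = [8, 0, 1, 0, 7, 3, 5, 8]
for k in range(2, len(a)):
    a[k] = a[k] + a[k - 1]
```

k=2: a[2] = 1+0 = 1 → [8, 0, 1, 0, 7, 3, 5, 8]
k=3: a[3] = 0+1 = 1 → [8, 0, 1, 1, 7, 3, 5, 8]
k=4: a[4] = 7+1 = 8 → [8, 0, 1, 1, 8, 3, 5, 8]
k=5: a[5] = 3+8 = 11 → [8, 0, 1, 1, 8, 11, 5, 8]
k=6: a[6] = 5+11 = 16 → [8, 0, 1, 1, 8, 11, 16, 8]
k=7: a[7] = 8+16 = 24 → [8, 0, 1, 1, 8, 11, 16, 24]

[8, 0, 1, 1, 8, 11, 16, 24]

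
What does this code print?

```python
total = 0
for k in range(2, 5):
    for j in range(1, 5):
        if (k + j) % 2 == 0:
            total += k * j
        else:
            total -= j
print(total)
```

k=2,j=1: odd sum, total = 0-1 = -1
k=2,j=2: even sum, total = (-1)+4 = 3
k=2,j=3: odd sum, total = 3-3 = 0
k=2,j=4: even sum, total = 0+8 = 8
k=3,j=1: even sum, total = 8+3 = 11
k=3,j=2: odd sum, total = 11-2 = 9
k=3,j=3: even sum, total = 9+9 = 18
k=3,j=4: odd sum, total = 18-4 = 14
k=4,j=1: odd sum, total = 14-1 = 13
k=4,j=2: even sum, total = 13+8 = 21
k=4,j=3: odd sum, total = 21-3 = 18
k=4,j=4: even sum, total = 18+16 = 34

34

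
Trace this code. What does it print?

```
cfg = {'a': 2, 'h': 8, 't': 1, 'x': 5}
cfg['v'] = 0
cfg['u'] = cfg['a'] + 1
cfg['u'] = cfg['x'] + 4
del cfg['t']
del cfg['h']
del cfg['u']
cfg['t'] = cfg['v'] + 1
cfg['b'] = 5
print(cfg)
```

cfg['v'] = 0 → {'a': 2, 'h': 8, 't': 1, 'x': 5, 'v': 0}
cfg['u'] = cfg['a']+1 = 3 → {'a': 2, 'h': 8, 't': 1, 'x': 5, 'v': 0, 'u': 3}
cfg['u'] = cfg['x']+4 = 9 → {'a': 2, 'h': 8, 't': 1, 'x': 5, 'v': 0, 'u': 9}
del 't' → {'a': 2, 'h': 8, 'x': 5, 'v': 0, 'u': 9}
del 'h' → {'a': 2, 'x': 5, 'v': 0, 'u': 9}
del 'u' → {'a': 2, 'x': 5, 'v': 0}
cfg['t'] = cfg['v']+1 = 1 → {'a': 2, 'x': 5, 'v': 0, 't': 1}
cfg['b'] = 5 → {'a': 2, 'x': 5, 'v': 0, 't': 1, 'b': 5}

{'a': 2, 'x': 5, 'v': 0, 't': 1, 'b': 5}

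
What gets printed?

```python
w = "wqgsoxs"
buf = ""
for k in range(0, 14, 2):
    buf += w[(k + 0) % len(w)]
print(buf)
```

wgosqsx

k=0: add w[0]='w' → 'w'
k=2: add w[2]='g' → 'wg'
k=4: add w[4]='o' → 'wgo'
k=6: add w[6]='s' → 'wgos'
k=8: add w[1]='q' → 'wgosq'
k=10: add w[3]='s' → 'wgosqs'
k=12: add w[5]='x' → 'wgosqsx'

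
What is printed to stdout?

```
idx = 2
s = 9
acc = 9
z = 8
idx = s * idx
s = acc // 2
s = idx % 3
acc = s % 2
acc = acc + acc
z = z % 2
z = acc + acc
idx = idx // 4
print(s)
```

0

idx = 9*2 = 18
s = 9//2 = 4
s = 18%3 = 0
acc = 0%2 = 0
acc = 0+0 = 0
z = 8%2 = 0
z = 0+0 = 0
idx = 18//4 = 4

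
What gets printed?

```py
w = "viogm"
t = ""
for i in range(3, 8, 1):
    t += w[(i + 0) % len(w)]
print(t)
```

i=3: add w[3]='g' → 'g'
i=4: add w[4]='m' → 'gm'
i=5: add w[0]='v' → 'gmv'
i=6: add w[1]='i' → 'gmvi'
i=7: add w[2]='o' → 'gmvio'

gmvio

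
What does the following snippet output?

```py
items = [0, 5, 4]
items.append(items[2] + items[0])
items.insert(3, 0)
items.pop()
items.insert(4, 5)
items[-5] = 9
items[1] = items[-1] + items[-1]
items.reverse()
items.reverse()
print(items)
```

[9, 10, 4, 0, 5]

append items[2]+items[0] = 4+0 = 4 → [0, 5, 4, 4]
insert 0 at 3 → [0, 5, 4, 0, 4]
pop() removes 4 → [0, 5, 4, 0]
insert 5 at 4 → [0, 5, 4, 0, 5]
items[-5] = 9 → [9, 5, 4, 0, 5]
items[1] = items[-1]+items[-1] = 5+5 = 10 → [9, 10, 4, 0, 5]
reverse → [5, 0, 4, 10, 9]
reverse → [9, 10, 4, 0, 5]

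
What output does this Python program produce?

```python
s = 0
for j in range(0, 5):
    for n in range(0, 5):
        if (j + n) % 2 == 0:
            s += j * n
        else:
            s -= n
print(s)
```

28

j=0,n=0: even sum, s = 0+0 = 0
j=0,n=1: odd sum, s = 0-1 = -1
j=0,n=2: even sum, s = (-1)+0 = -1
j=0,n=3: odd sum, s = (-1)-3 = -4
j=0,n=4: even sum, s = (-4)+0 = -4
j=1,n=0: odd sum, s = (-4)-0 = -4
j=1,n=1: even sum, s = (-4)+1 = -3
j=1,n=2: odd sum, s = (-3)-2 = -5
j=1,n=3: even sum, s = (-5)+3 = -2
j=1,n=4: odd sum, s = (-2)-4 = -6
j=2,n=0: even sum, s = (-6)+0 = -6
j=2,n=1: odd sum, s = (-6)-1 = -7
j=2,n=2: even sum, s = (-7)+4 = -3
j=2,n=3: odd sum, s = (-3)-3 = -6
j=2,n=4: even sum, s = (-6)+8 = 2
j=3,n=0: odd sum, s = 2-0 = 2
j=3,n=1: even sum, s = 2+3 = 5
j=3,n=2: odd sum, s = 5-2 = 3
j=3,n=3: even sum, s = 3+9 = 12
j=3,n=4: odd sum, s = 12-4 = 8
j=4,n=0: even sum, s = 8+0 = 8
j=4,n=1: odd sum, s = 8-1 = 7
j=4,n=2: even sum, s = 7+8 = 15
j=4,n=3: odd sum, s = 15-3 = 12
j=4,n=4: even sum, s = 12+16 = 28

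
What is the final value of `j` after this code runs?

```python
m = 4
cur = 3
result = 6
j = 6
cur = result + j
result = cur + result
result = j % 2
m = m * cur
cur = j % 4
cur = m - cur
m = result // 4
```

cur = 6+6 = 12
result = 12+6 = 18
result = 6%2 = 0
m = 4*12 = 48
cur = 6%4 = 2
cur = 48-2 = 46
m = 0//4 = 0

6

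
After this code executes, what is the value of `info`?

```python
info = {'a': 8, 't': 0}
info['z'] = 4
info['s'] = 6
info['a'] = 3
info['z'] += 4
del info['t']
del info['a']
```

info['z'] = 4 → {'a': 8, 't': 0, 'z': 4}
info['s'] = 6 → {'a': 8, 't': 0, 'z': 4, 's': 6}
info['a'] = 3 → {'a': 3, 't': 0, 'z': 4, 's': 6}
info['z'] = 4+4 = 8 → {'a': 3, 't': 0, 'z': 8, 's': 6}
del 't' → {'a': 3, 'z': 8, 's': 6}
del 'a' → {'z': 8, 's': 6}

{'z': 8, 's': 6}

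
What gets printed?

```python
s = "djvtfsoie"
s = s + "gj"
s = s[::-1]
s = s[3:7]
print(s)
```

+ 'gj' → 'djvtfsoiegj'
reverse → 'jgeiosftvjd'
slice [3:7] → 'iosf'

iosf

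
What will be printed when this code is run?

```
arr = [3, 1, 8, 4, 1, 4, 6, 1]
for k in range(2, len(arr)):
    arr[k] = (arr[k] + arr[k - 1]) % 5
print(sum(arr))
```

k=2: arr[2] = (8+1)%5 = 4 → [3, 1, 4, 4, 1, 4, 6, 1]
k=3: arr[3] = (4+4)%5 = 3 → [3, 1, 4, 3, 1, 4, 6, 1]
k=4: arr[4] = (1+3)%5 = 4 → [3, 1, 4, 3, 4, 4, 6, 1]
k=5: arr[5] = (4+4)%5 = 3 → [3, 1, 4, 3, 4, 3, 6, 1]
k=6: arr[6] = (6+3)%5 = 4 → [3, 1, 4, 3, 4, 3, 4, 1]
k=7: arr[7] = (1+4)%5 = 0 → [3, 1, 4, 3, 4, 3, 4, 0]
sum = 22

22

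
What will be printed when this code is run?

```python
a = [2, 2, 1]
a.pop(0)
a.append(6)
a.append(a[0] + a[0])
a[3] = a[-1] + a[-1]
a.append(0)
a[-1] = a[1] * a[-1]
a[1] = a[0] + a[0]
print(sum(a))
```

pop(0) removes 2 → [2, 1]
append 6 → [2, 1, 6]
append a[0]+a[0] = 2+2 = 4 → [2, 1, 6, 4]
a[3] = a[-1]+a[-1] = 4+4 = 8 → [2, 1, 6, 8]
append 0 → [2, 1, 6, 8, 0]
a[-1] = a[1]*a[-1] = 1*0 = 0 → [2, 1, 6, 8, 0]
a[1] = a[0]+a[0] = 2+2 = 4 → [2, 4, 6, 8, 0]
sum = 20

20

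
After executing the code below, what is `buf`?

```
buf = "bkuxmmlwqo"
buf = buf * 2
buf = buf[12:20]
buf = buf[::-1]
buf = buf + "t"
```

'oqwlmmxut'

repeat ×2 → 'bkuxmmlwqobkuxmmlwqo'
slice [12:20] → 'uxmmlwqo'
reverse → 'oqwlmmxu'
+ 't' → 'oqwlmmxut'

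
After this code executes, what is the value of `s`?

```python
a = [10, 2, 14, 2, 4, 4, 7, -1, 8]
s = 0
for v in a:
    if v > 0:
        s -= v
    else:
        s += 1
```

v=10: >0, s = 0-10 = -10
v=2: >0, s = (-10)-2 = -12
v=14: >0, s = (-12)-14 = -26
v=2: >0, s = (-26)-2 = -28
v=4: >0, s = (-28)-4 = -32
v=4: >0, s = (-32)-4 = -36
v=7: >0, s = (-36)-7 = -43
v=-1: not >0, s = (-43)+1 = -42
v=8: >0, s = (-42)-8 = -50

-50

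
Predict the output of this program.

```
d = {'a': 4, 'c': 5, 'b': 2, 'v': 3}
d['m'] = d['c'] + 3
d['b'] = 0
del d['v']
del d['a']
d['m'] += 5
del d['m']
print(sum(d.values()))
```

5

d['m'] = d['c']+3 = 8 → {'a': 4, 'c': 5, 'b': 2, 'v': 3, 'm': 8}
d['b'] = 0 → {'a': 4, 'c': 5, 'b': 0, 'v': 3, 'm': 8}
del 'v' → {'a': 4, 'c': 5, 'b': 0, 'm': 8}
del 'a' → {'c': 5, 'b': 0, 'm': 8}
d['m'] = 8+5 = 13 → {'c': 5, 'b': 0, 'm': 13}
del 'm' → {'c': 5, 'b': 0}
sum of values = 5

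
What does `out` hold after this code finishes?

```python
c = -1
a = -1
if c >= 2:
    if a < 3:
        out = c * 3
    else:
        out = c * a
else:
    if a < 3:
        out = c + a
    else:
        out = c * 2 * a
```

-2

c=-1, a=-1
c >= 2 is False; a < 3 is True
→ out = c + a = -2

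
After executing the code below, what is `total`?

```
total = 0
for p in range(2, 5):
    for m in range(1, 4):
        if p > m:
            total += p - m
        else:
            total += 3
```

19

p=2,m=1: 2>1, total = 0+1 = 1
p=2,m=2: not 2>2, total = 1+3 = 4
p=2,m=3: not 2>3, total = 4+3 = 7
p=3,m=1: 3>1, total = 7+2 = 9
p=3,m=2: 3>2, total = 9+1 = 10
p=3,m=3: not 3>3, total = 10+3 = 13
p=4,m=1: 4>1, total = 13+3 = 16
p=4,m=2: 4>2, total = 16+2 = 18
p=4,m=3: 4>3, total = 18+1 = 19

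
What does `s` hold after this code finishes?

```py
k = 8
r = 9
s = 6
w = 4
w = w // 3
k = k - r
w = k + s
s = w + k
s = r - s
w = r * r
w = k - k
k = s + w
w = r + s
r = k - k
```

5

w = 4//3 = 1
k = 8-9 = -1
w = (-1)+6 = 5
s = 5+(-1) = 4
s = 9-4 = 5
w = 9*9 = 81
w = (-1)-(-1) = 0
k = 5+0 = 5
w = 9+5 = 14
r = 5-5 = 0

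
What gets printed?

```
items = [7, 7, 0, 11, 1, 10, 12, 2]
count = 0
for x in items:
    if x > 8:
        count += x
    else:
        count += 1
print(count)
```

x=7: not >8, count = 0+1 = 1
x=7: not >8, count = 1+1 = 2
x=0: not >8, count = 2+1 = 3
x=11: >8, count = 3+11 = 14
x=1: not >8, count = 14+1 = 15
x=10: >8, count = 15+10 = 25
x=12: >8, count = 25+12 = 37
x=2: not >8, count = 37+1 = 38

38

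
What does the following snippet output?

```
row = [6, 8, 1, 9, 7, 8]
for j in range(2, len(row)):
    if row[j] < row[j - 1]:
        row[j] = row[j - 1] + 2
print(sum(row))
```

j=2: 1<8, row[2] = 8+2 = 10 → [6, 8, 10, 9, 7, 8]
j=3: 9<10, row[3] = 10+2 = 12 → [6, 8, 10, 12, 7, 8]
j=4: 7<12, row[4] = 12+2 = 14 → [6, 8, 10, 12, 14, 8]
j=5: 8<14, row[5] = 14+2 = 16 → [6, 8, 10, 12, 14, 16]
sum = 66

66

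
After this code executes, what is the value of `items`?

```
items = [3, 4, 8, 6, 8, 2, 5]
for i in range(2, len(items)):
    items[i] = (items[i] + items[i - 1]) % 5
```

i=2: items[2] = (8+4)%5 = 2 → [3, 4, 2, 6, 8, 2, 5]
i=3: items[3] = (6+2)%5 = 3 → [3, 4, 2, 3, 8, 2, 5]
i=4: items[4] = (8+3)%5 = 1 → [3, 4, 2, 3, 1, 2, 5]
i=5: items[5] = (2+1)%5 = 3 → [3, 4, 2, 3, 1, 3, 5]
i=6: items[6] = (5+3)%5 = 3 → [3, 4, 2, 3, 1, 3, 3]

[3, 4, 2, 3, 1, 3, 3]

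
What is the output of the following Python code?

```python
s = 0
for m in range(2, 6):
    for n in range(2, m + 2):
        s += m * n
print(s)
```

m=2,n=2: s = 0+4 = 4
m=2,n=3: s = 4+6 = 10
m=3,n=2: s = 10+6 = 16
m=3,n=3: s = 16+9 = 25
m=3,n=4: s = 25+12 = 37
m=4,n=2: s = 37+8 = 45
m=4,n=3: s = 45+12 = 57
m=4,n=4: s = 57+16 = 73
m=4,n=5: s = 73+20 = 93
m=5,n=2: s = 93+10 = 103
m=5,n=3: s = 103+15 = 118
m=5,n=4: s = 118+20 = 138
m=5,n=5: s = 138+25 = 163
m=5,n=6: s = 163+30 = 193

193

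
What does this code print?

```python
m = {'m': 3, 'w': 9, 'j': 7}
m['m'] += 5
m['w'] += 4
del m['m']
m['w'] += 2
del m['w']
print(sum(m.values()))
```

m['m'] = 3+5 = 8 → {'m': 8, 'w': 9, 'j': 7}
m['w'] = 9+4 = 13 → {'m': 8, 'w': 13, 'j': 7}
del 'm' → {'w': 13, 'j': 7}
m['w'] = 13+2 = 15 → {'w': 15, 'j': 7}
del 'w' → {'j': 7}
sum of values = 7

7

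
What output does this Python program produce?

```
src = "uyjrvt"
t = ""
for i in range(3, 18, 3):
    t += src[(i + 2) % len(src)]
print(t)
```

i=3: add src[5]='t' → 't'
i=6: add src[2]='j' → 'tj'
i=9: add src[5]='t' → 'tjt'
i=12: add src[2]='j' → 'tjtj'
i=15: add src[5]='t' → 'tjtjt'

tjtjt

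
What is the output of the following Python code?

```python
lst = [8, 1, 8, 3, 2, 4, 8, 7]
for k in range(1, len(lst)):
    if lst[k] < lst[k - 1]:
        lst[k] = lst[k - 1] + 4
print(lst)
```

k=1: 1<8, lst[1] = 8+4 = 12 → [8, 12, 8, 3, 2, 4, 8, 7]
k=2: 8<12, lst[2] = 12+4 = 16 → [8, 12, 16, 3, 2, 4, 8, 7]
k=3: 3<16, lst[3] = 16+4 = 20 → [8, 12, 16, 20, 2, 4, 8, 7]
k=4: 2<20, lst[4] = 20+4 = 24 → [8, 12, 16, 20, 24, 4, 8, 7]
k=5: 4<24, lst[5] = 24+4 = 28 → [8, 12, 16, 20, 24, 28, 8, 7]
k=6: 8<28, lst[6] = 28+4 = 32 → [8, 12, 16, 20, 24, 28, 32, 7]
k=7: 7<32, lst[7] = 32+4 = 36 → [8, 12, 16, 20, 24, 28, 32, 36]

[8, 12, 16, 20, 24, 28, 32, 36]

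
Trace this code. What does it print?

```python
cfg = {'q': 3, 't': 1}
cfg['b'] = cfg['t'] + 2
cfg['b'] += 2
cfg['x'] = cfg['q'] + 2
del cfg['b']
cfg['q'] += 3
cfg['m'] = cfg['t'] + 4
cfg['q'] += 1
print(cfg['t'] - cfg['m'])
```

-4

cfg['b'] = cfg['t']+2 = 3 → {'q': 3, 't': 1, 'b': 3}
cfg['b'] = 3+2 = 5 → {'q': 3, 't': 1, 'b': 5}
cfg['x'] = cfg['q']+2 = 5 → {'q': 3, 't': 1, 'b': 5, 'x': 5}
del 'b' → {'q': 3, 't': 1, 'x': 5}
cfg['q'] = 3+3 = 6 → {'q': 6, 't': 1, 'x': 5}
cfg['m'] = cfg['t']+4 = 5 → {'q': 6, 't': 1, 'x': 5, 'm': 5}
cfg['q'] = 6+1 = 7 → {'q': 7, 't': 1, 'x': 5, 'm': 5}
cfg['t']-cfg['m'] = 1-5 = -4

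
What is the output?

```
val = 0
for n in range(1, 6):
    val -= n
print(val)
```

-15

n=1: val = 0-1 = -1
n=2: val = (-1)-2 = -3
n=3: val = (-3)-3 = -6
n=4: val = (-6)-4 = -10
n=5: val = (-10)-5 = -15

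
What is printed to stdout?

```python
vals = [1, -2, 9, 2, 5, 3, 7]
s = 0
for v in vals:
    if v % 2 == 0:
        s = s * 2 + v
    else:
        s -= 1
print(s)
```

v=1: not even, s = 0-1 = -1
v=-2: even, s = (-1)*2+(-2) = -4
v=9: not even, s = (-4)-1 = -5
v=2: even, s = (-5)*2+2 = -8
v=5: not even, s = (-8)-1 = -9
v=3: not even, s = (-9)-1 = -10
v=7: not even, s = (-10)-1 = -11

-11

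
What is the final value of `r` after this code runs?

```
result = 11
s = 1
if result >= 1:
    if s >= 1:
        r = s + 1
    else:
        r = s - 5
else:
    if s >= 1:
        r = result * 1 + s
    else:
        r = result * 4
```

result=11, s=1
result >= 1 is True; s >= 1 is True
→ r = s + 1 = 2

2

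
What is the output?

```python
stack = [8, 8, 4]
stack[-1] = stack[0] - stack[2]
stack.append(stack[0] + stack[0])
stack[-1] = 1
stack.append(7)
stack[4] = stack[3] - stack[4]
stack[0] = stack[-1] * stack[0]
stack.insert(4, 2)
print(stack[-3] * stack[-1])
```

-6

stack[-1] = stack[0]-stack[2] = 8-4 = 4 → [8, 8, 4]
append stack[0]+stack[0] = 8+8 = 16 → [8, 8, 4, 16]
stack[-1] = 1 → [8, 8, 4, 1]
append 7 → [8, 8, 4, 1, 7]
stack[4] = stack[3]-stack[4] = 1-7 = -6 → [8, 8, 4, 1, -6]
stack[0] = stack[-1]*stack[0] = (-6)*8 = -48 → [-48, 8, 4, 1, -6]
insert 2 at 4 → [-48, 8, 4, 1, 2, -6]
stack[-3]*stack[-1] = 1*(-6) = -6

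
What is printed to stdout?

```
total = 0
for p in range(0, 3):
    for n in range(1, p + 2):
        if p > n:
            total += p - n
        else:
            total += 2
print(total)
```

11

p=0,n=1: not 0>1, total = 0+2 = 2
p=1,n=1: not 1>1, total = 2+2 = 4
p=1,n=2: not 1>2, total = 4+2 = 6
p=2,n=1: 2>1, total = 6+1 = 7
p=2,n=2: not 2>2, total = 7+2 = 9
p=2,n=3: not 2>3, total = 9+2 = 11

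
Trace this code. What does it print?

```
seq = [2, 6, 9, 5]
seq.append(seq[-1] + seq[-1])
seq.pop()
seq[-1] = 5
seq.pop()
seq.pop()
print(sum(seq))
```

8

append seq[-1]+seq[-1] = 5+5 = 10 → [2, 6, 9, 5, 10]
pop() removes 10 → [2, 6, 9, 5]
seq[-1] = 5 → [2, 6, 9, 5]
pop() removes 5 → [2, 6, 9]
pop() removes 9 → [2, 6]
sum = 8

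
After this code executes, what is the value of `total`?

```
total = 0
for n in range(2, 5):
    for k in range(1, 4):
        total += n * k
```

n=2,k=1: total = 0+2 = 2
n=2,k=2: total = 2+4 = 6
n=2,k=3: total = 6+6 = 12
n=3,k=1: total = 12+3 = 15
n=3,k=2: total = 15+6 = 21
n=3,k=3: total = 21+9 = 30
n=4,k=1: total = 30+4 = 34
n=4,k=2: total = 34+8 = 42
n=4,k=3: total = 42+12 = 54

54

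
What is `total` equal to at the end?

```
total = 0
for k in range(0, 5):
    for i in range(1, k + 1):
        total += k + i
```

k=1,i=1: total = 0+2 = 2
k=2,i=1: total = 2+3 = 5
k=2,i=2: total = 5+4 = 9
k=3,i=1: total = 9+4 = 13
k=3,i=2: total = 13+5 = 18
k=3,i=3: total = 18+6 = 24
k=4,i=1: total = 24+5 = 29
k=4,i=2: total = 29+6 = 35
k=4,i=3: total = 35+7 = 42
k=4,i=4: total = 42+8 = 50

50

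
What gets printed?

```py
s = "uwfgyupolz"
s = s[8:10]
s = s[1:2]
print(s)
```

z

slice [8:10] → 'lz'
slice [1:2] → 'z'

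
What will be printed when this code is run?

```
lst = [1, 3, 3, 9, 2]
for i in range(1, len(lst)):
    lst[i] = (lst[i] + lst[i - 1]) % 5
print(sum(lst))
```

11

i=1: lst[1] = (3+1)%5 = 4 → [1, 4, 3, 9, 2]
i=2: lst[2] = (3+4)%5 = 2 → [1, 4, 2, 9, 2]
i=3: lst[3] = (9+2)%5 = 1 → [1, 4, 2, 1, 2]
i=4: lst[4] = (2+1)%5 = 3 → [1, 4, 2, 1, 3]
sum = 11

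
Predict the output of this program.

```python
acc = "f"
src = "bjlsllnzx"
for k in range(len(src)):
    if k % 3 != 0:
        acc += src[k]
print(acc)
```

fjlllzx

k=0: skip
k=1: add 'j' → 'fj'
k=2: add 'l' → 'fjl'
k=3: skip
k=4: add 'l' → 'fjll'
k=5: add 'l' → 'fjlll'
k=6: skip
k=7: add 'z' → 'fjlllz'
k=8: add 'x' → 'fjlllzx'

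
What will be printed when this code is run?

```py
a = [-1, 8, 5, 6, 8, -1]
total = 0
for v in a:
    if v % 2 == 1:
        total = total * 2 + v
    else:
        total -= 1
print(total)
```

v=-1: odd, total = 0*2+(-1) = -1
v=8: not odd, total = (-1)-1 = -2
v=5: odd, total = (-2)*2+5 = 1
v=6: not odd, total = 1-1 = 0
v=8: not odd, total = 0-1 = -1
v=-1: odd, total = (-1)*2+(-1) = -3

-3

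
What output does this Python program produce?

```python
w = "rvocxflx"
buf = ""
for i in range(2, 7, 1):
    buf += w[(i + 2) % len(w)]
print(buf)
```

i=2: add w[4]='x' → 'x'
i=3: add w[5]='f' → 'xf'
i=4: add w[6]='l' → 'xfl'
i=5: add w[7]='x' → 'xflx'
i=6: add w[0]='r' → 'xflxr'

xflxr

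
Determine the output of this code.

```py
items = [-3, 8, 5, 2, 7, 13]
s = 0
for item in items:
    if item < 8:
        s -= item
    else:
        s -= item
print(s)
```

-32

item=-3: <8, s = 0-(-3) = 3
item=8: not <8, s = 3-8 = -5
item=5: <8, s = (-5)-5 = -10
item=2: <8, s = (-10)-2 = -12
item=7: <8, s = (-12)-7 = -19
item=13: not <8, s = (-19)-13 = -32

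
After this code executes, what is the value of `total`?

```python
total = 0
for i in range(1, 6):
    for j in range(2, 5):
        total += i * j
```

i=1,j=2: total = 0+2 = 2
i=1,j=3: total = 2+3 = 5
i=1,j=4: total = 5+4 = 9
i=2,j=2: total = 9+4 = 13
i=2,j=3: total = 13+6 = 19
i=2,j=4: total = 19+8 = 27
i=3,j=2: total = 27+6 = 33
i=3,j=3: total = 33+9 = 42
i=3,j=4: total = 42+12 = 54
i=4,j=2: total = 54+8 = 62
i=4,j=3: total = 62+12 = 74
i=4,j=4: total = 74+16 = 90
i=5,j=2: total = 90+10 = 100
i=5,j=3: total = 100+15 = 115
i=5,j=4: total = 115+20 = 135

135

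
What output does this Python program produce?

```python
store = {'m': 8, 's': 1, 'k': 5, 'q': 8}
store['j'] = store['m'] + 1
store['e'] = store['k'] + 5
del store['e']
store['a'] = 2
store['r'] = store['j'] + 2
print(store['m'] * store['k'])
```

40

store['j'] = store['m']+1 = 9 → {'m': 8, 's': 1, 'k': 5, 'q': 8, 'j': 9}
store['e'] = store['k']+5 = 10 → {'m': 8, 's': 1, 'k': 5, 'q': 8, 'j': 9, 'e': 10}
del 'e' → {'m': 8, 's': 1, 'k': 5, 'q': 8, 'j': 9}
store['a'] = 2 → {'m': 8, 's': 1, 'k': 5, 'q': 8, 'j': 9, 'a': 2}
store['r'] = store['j']+2 = 11 → {'m': 8, 's': 1, 'k': 5, 'q': 8, 'j': 9, 'a': 2, 'r': 11}
store['m']*store['k'] = 8*5 = 40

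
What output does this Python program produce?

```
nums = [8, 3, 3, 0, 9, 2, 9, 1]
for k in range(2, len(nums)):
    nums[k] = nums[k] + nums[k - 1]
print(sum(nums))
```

k=2: nums[2] = 3+3 = 6 → [8, 3, 6, 0, 9, 2, 9, 1]
k=3: nums[3] = 0+6 = 6 → [8, 3, 6, 6, 9, 2, 9, 1]
k=4: nums[4] = 9+6 = 15 → [8, 3, 6, 6, 15, 2, 9, 1]
k=5: nums[5] = 2+15 = 17 → [8, 3, 6, 6, 15, 17, 9, 1]
k=6: nums[6] = 9+17 = 26 → [8, 3, 6, 6, 15, 17, 26, 1]
k=7: nums[7] = 1+26 = 27 → [8, 3, 6, 6, 15, 17, 26, 27]
sum = 108

108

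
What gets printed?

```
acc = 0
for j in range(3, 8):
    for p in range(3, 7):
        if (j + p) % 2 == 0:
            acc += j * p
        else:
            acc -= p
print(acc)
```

174

j=3,p=3: even sum, acc = 0+9 = 9
j=3,p=4: odd sum, acc = 9-4 = 5
j=3,p=5: even sum, acc = 5+15 = 20
j=3,p=6: odd sum, acc = 20-6 = 14
j=4,p=3: odd sum, acc = 14-3 = 11
j=4,p=4: even sum, acc = 11+16 = 27
j=4,p=5: odd sum, acc = 27-5 = 22
j=4,p=6: even sum, acc = 22+24 = 46
j=5,p=3: even sum, acc = 46+15 = 61
j=5,p=4: odd sum, acc = 61-4 = 57
j=5,p=5: even sum, acc = 57+25 = 82
j=5,p=6: odd sum, acc = 82-6 = 76
j=6,p=3: odd sum, acc = 76-3 = 73
j=6,p=4: even sum, acc = 73+24 = 97
j=6,p=5: odd sum, acc = 97-5 = 92
j=6,p=6: even sum, acc = 92+36 = 128
j=7,p=3: even sum, acc = 128+21 = 149
j=7,p=4: odd sum, acc = 149-4 = 145
j=7,p=5: even sum, acc = 145+35 = 180
j=7,p=6: odd sum, acc = 180-6 = 174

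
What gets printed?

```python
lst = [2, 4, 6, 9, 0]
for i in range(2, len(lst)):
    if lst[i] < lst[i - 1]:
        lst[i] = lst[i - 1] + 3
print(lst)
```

[2, 4, 6, 9, 12]

i=2: 6>=4, unchanged → [2, 4, 6, 9, 0]
i=3: 9>=6, unchanged → [2, 4, 6, 9, 0]
i=4: 0<9, lst[4] = 9+3 = 12 → [2, 4, 6, 9, 12]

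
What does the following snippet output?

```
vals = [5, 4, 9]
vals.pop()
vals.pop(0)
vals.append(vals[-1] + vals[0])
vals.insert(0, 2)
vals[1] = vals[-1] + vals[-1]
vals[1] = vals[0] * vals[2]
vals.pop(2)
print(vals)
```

pop() removes 9 → [5, 4]
pop(0) removes 5 → [4]
append vals[-1]+vals[0] = 4+4 = 8 → [4, 8]
insert 2 at 0 → [2, 4, 8]
vals[1] = vals[-1]+vals[-1] = 8+8 = 16 → [2, 16, 8]
vals[1] = vals[0]*vals[2] = 2*8 = 16 → [2, 16, 8]
pop(2) removes 8 → [2, 16]

[2, 16]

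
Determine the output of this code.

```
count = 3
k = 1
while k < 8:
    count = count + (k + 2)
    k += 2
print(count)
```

27

k=1: count = 3+3 = 6
k=3: count = 6+5 = 11
k=5: count = 11+7 = 18
k=7: count = 18+9 = 27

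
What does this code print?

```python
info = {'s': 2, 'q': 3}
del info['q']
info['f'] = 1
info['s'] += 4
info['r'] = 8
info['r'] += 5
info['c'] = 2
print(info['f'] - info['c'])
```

del 'q' → {'s': 2}
info['f'] = 1 → {'s': 2, 'f': 1}
info['s'] = 2+4 = 6 → {'s': 6, 'f': 1}
info['r'] = 8 → {'s': 6, 'f': 1, 'r': 8}
info['r'] = 8+5 = 13 → {'s': 6, 'f': 1, 'r': 13}
info['c'] = 2 → {'s': 6, 'f': 1, 'r': 13, 'c': 2}
info['f']-info['c'] = 1-2 = -1

-1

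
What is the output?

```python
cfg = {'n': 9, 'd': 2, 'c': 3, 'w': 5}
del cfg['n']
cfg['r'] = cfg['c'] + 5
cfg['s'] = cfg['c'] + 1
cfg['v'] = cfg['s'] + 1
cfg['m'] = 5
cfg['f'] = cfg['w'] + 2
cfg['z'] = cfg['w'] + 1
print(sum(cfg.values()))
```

45

del 'n' → {'d': 2, 'c': 3, 'w': 5}
cfg['r'] = cfg['c']+5 = 8 → {'d': 2, 'c': 3, 'w': 5, 'r': 8}
cfg['s'] = cfg['c']+1 = 4 → {'d': 2, 'c': 3, 'w': 5, 'r': 8, 's': 4}
cfg['v'] = cfg['s']+1 = 5 → {'d': 2, 'c': 3, 'w': 5, 'r': 8, 's': 4, 'v': 5}
cfg['m'] = 5 → {'d': 2, 'c': 3, 'w': 5, 'r': 8, 's': 4, 'v': 5, 'm': 5}
cfg['f'] = cfg['w']+2 = 7 → {'d': 2, 'c': 3, 'w': 5, 'r': 8, 's': 4, 'v': 5, 'm': 5, 'f': 7}
cfg['z'] = cfg['w']+1 = 6 → {'d': 2, 'c': 3, 'w': 5, 'r': 8, 's': 4, 'v': 5, 'm': 5, 'f': 7, 'z': 6}
sum of values = 45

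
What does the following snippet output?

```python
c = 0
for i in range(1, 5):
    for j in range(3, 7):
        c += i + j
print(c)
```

i=1,j=3: c = 0+4 = 4
i=1,j=4: c = 4+5 = 9
i=1,j=5: c = 9+6 = 15
i=1,j=6: c = 15+7 = 22
i=2,j=3: c = 22+5 = 27
i=2,j=4: c = 27+6 = 33
i=2,j=5: c = 33+7 = 40
i=2,j=6: c = 40+8 = 48
i=3,j=3: c = 48+6 = 54
i=3,j=4: c = 54+7 = 61
i=3,j=5: c = 61+8 = 69
i=3,j=6: c = 69+9 = 78
i=4,j=3: c = 78+7 = 85
i=4,j=4: c = 85+8 = 93
i=4,j=5: c = 93+9 = 102
i=4,j=6: c = 102+10 = 112

112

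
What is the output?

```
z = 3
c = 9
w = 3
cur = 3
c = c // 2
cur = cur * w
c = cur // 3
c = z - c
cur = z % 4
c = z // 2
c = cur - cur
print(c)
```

c = 9//2 = 4
cur = 3*3 = 9
c = 9//3 = 3
c = 3-3 = 0
cur = 3%4 = 3
c = 3//2 = 1
c = 3-3 = 0

0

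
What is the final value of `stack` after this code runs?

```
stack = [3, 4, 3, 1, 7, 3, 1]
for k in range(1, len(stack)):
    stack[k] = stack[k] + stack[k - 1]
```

[3, 7, 10, 11, 18, 21, 22]

k=1: stack[1] = 4+3 = 7 → [3, 7, 3, 1, 7, 3, 1]
k=2: stack[2] = 3+7 = 10 → [3, 7, 10, 1, 7, 3, 1]
k=3: stack[3] = 1+10 = 11 → [3, 7, 10, 11, 7, 3, 1]
k=4: stack[4] = 7+11 = 18 → [3, 7, 10, 11, 18, 3, 1]
k=5: stack[5] = 3+18 = 21 → [3, 7, 10, 11, 18, 21, 1]
k=6: stack[6] = 1+21 = 22 → [3, 7, 10, 11, 18, 21, 22]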